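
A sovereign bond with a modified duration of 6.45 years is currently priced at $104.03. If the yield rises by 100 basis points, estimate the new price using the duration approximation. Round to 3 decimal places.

$97.320

Duration approximation: ΔP/P ≈ -D_mod · Δy = -6.45 × (+0.01) = -0.064500.
New price ≈ 104.03 × (1 - 0.064500) = 97.320065.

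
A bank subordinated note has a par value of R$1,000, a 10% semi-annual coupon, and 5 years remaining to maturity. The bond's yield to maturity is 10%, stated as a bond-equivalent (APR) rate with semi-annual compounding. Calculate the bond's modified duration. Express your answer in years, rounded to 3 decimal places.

Periodic yield y = 0.05. First find Macaulay duration:
  t   CF        PV=CF/(1+0.05)^t    t·PV
  1        50.00        47.6190        47.6190
  2        50.00        45.3515        90.7029
  3        50.00        43.1919       129.5756
  4        50.00        41.1351       164.5405
  5        50.00        39.1763       195.8815
  6        50.00        37.3108       223.8646
  7        50.00        35.5341       248.7385
  8        50.00        33.8420       270.7357
  9        50.00        32.2304       290.0740
  10    1,050.00       644.6089     6,446.0892
  Σ                  1,000.0000     8,107.8217
P = 1,000.0000; Macaulay duration = 8,107.8217 / 1,000.0000 = 8.10782 half-year periods = 4.05391 years.
Modified duration = D_Mac / (1 + y) = 4.05391 / 1.05 = 3.86087 years.

3.861 years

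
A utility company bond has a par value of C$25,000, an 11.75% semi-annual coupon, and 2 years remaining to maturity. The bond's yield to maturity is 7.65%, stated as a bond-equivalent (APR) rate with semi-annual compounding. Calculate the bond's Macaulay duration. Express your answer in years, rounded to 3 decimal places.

1.846 years

Periodic yield y = 0.03825. Discount each cash flow and weight by its period:
  t   CF        PV=CF/(1+0.03825)^t    t·PV
  1     1,468.75     1,414.6400     1,414.6400
  2     1,468.75     1,362.5235     2,725.0470
  3     1,468.75     1,312.3270     3,936.9810
  4    26,468.75    22,778.5289    91,114.1156
  Σ                 26,868.0194    99,190.7836
Price P = Σ PV = 26,868.0194.
Macaulay duration = Σ(t·PV) / P = 99,190.7836 / 26,868.0194 = 3.69178 half-year periods.
In years: 3.69178 / 2 = 1.84589 years.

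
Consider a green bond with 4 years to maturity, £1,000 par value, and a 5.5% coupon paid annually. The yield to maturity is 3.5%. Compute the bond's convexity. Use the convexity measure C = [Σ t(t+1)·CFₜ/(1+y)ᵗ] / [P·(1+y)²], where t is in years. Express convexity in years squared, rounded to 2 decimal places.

With y = 0.035:
  t   CF        PV=CF/(1+0.035)^t    t·PV        t(t+1)·PV
  1        55.00        53.1401        53.1401         106.2802
  2        55.00        51.3431       102.6862         308.0585
  3        55.00        49.6068       148.8205         595.2822
  4     1,055.00       919.3716     3,677.4862      18,387.4310
  Σ                  1,073.4616     3,982.1330      19,397.0519
P = 1,073.4616.
Convexity = Σ t(t+1)·PV / [P·(1+y)²] = 19,397.0519 / (1,073.4616 × 1.071225) = 16.86819.

16.87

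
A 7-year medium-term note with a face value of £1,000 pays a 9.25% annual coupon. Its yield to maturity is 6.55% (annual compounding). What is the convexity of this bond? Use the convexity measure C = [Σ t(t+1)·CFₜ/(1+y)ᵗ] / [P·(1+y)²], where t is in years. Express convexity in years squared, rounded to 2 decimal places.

36.02

With y = 0.0655:
  t   CF        PV=CF/(1+0.0655)^t    t·PV        t(t+1)·PV
  1        92.50        86.8137        86.8137         173.6274
  2        92.50        81.4770       162.9539         488.8618
  3        92.50        76.4683       229.4049         917.6195
  4        92.50        71.7675       287.0701       1,435.3503
  5        92.50        67.3557       336.7786       2,020.6715
  6        92.50        63.2151       379.2908       2,655.0353
  7     1,092.50       700.7244     4,905.0711      39,240.5688
  Σ                  1,147.8218     6,387.3830      46,931.7346
P = 1,147.8218.
Convexity = Σ t(t+1)·PV / [P·(1+y)²] = 46,931.7346 / (1,147.8218 × 1.135290) = 36.01515.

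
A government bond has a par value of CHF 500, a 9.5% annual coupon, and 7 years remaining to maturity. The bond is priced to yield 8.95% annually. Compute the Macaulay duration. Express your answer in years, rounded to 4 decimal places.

Periodic yield y = 0.0895. Discount each cash flow and weight by its year:
  t   CF        PV=CF/(1+0.0895)^t    t·PV
  1        47.50        43.5980        43.5980
  2        47.50        40.0165        80.0330
  3        47.50        36.7292       110.1877
  4        47.50        33.7120       134.8480
  5        47.50        30.9426       154.7132
  6        47.50        28.4008       170.4047
  7       547.50       300.4647     2,103.2530
  Σ                    513.8639     2,797.0376
Price P = Σ PV = 513.8639.
Macaulay duration = Σ(t·PV) / P = 2,797.0376 / 513.8639 = 5.44315 years.

5.4431 years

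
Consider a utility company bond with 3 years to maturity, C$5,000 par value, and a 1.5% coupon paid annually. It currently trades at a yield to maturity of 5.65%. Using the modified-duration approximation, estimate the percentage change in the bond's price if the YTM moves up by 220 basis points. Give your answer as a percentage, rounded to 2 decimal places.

-6.15%

Periodic yield y = 0.0565. Modified duration first:
  t   CF        PV=CF/(1+0.0565)^t    t·PV
  1        75.00        70.9891        70.9891
  2        75.00        67.1927       134.3855
  3     5,075.00     4,303.5568    12,910.6705
  Σ                  4,441.7387    13,116.0451
P = 4,441.7387; D_Mac = 2.95291 yrs; D_mod = 2.95291/(1+0.0565) = 2.79499 yrs.
ΔP/P ≈ -D_mod · Δy = -2.79499 × (+0.022) = -0.061490 = -6.1490%.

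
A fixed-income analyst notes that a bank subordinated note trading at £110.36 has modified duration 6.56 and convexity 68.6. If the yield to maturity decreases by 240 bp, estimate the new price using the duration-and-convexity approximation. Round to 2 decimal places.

Duration effect: -D_mod·Δy = -6.56 × (-0.024) = +0.157440
Convexity effect: ½·C·(Δy)² = 0.5 × 68.6 × (-0.024)² = +0.0197568
ΔP/P ≈ +0.157440 + 0.0197568 = +0.1771968
New price ≈ 110.36 × (1 + 0.1771968) = 129.915438848.

£129.92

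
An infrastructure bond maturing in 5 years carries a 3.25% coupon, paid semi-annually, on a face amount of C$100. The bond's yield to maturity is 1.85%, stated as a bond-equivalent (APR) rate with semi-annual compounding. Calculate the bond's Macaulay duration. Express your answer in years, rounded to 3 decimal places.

4.669 years

Periodic yield y = 0.00925. Discount each cash flow and weight by its period:
  t   CF        PV=CF/(1+0.00925)^t    t·PV
  1        1.625         1.6101         1.6101
  2        1.625         1.5953         3.1907
  3        1.625         1.5807         4.7422
  4        1.625         1.5662         6.2650
  5        1.625         1.5519         7.7594
  6        1.625         1.5377         9.2260
  7        1.625         1.5236        10.6650
  8        1.625         1.5096        12.0768
  9        1.625         1.4958        13.4619
  10     101.625        92.6858       926.8575
  Σ                    106.6567       995.8546
Price P = Σ PV = 106.6567.
Macaulay duration = Σ(t·PV) / P = 995.8546 / 106.6567 = 9.33701 half-year periods.
In years: 9.33701 / 2 = 4.66851 years.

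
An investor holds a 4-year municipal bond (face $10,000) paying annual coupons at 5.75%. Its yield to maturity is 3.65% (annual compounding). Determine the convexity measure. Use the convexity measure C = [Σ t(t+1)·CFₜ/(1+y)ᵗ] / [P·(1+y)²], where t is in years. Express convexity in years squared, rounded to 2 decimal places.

With y = 0.0365:
  t   CF        PV=CF/(1+0.0365)^t    t·PV        t(t+1)·PV
  1       575.00       554.7516       554.7516       1,109.5031
  2       575.00       535.2162     1,070.4324       3,211.2971
  3       575.00       516.3687     1,549.1062       6,196.4246
  4    10,575.00     9,162.2714    36,649.0855     183,245.4273
  Σ                 10,768.6078    39,823.3755     193,762.6521
P = 10,768.6078.
Convexity = Σ t(t+1)·PV / [P·(1+y)²] = 193,762.6521 / (10,768.6078 × 1.074332) = 16.74834.

16.75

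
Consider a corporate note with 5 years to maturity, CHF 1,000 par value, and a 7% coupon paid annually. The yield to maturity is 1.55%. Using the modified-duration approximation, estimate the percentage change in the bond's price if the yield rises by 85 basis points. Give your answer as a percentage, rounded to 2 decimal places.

-3.73%

Periodic yield y = 0.0155. Modified duration first:
  t   CF        PV=CF/(1+0.0155)^t    t·PV
  1        70.00        68.9316        68.9316
  2        70.00        67.8794       135.7589
  3        70.00        66.8434       200.5301
  4        70.00        65.8231       263.2924
  5     1,070.00       990.7958     4,953.9788
  Σ                  1,260.2732     5,622.4917
P = 1,260.2732; D_Mac = 4.46133 yrs; D_mod = 4.46133/(1+0.0155) = 4.39323 yrs.
ΔP/P ≈ -D_mod · Δy = -4.39323 × (+0.0085) = -0.037342 = -3.7342%.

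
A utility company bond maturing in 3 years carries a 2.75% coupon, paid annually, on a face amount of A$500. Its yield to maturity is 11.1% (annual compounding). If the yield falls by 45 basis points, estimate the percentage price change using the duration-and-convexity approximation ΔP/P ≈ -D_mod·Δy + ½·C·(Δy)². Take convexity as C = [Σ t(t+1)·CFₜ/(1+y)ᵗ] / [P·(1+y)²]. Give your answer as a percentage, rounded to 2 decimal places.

+1.19%

With y = 0.111:
  t   CF        PV=CF/(1+0.111)^t    t·PV        t(t+1)·PV
  1        13.75        12.3762        12.3762          24.7525
  2        13.75        11.1397        22.2795          66.8384
  3       513.75       374.6361     1,123.9084       4,495.6336
  Σ                    398.1521     1,158.5641       4,587.2244
P = 398.1521; D_Mac = 2.90985 yrs; D_mod = 2.61913 yrs; C = 9.33411.
Duration effect: -2.61913 × (-0.0045) = +0.011786
Convexity effect: 0.5 × 9.33411 × (-0.0045)² = +0.0000945
ΔP/P ≈ +0.011786 + 0.0000945 = +0.011881 = +1.1881%.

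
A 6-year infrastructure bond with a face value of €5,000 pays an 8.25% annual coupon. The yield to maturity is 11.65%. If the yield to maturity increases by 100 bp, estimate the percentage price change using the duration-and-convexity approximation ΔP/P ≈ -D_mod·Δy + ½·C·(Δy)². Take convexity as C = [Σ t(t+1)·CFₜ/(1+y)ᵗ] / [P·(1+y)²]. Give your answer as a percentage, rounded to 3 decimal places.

-4.240%

With y = 0.1165:
  t   CF        PV=CF/(1+0.1165)^t    t·PV        t(t+1)·PV
  1       412.50       369.4581       369.4581         738.9163
  2       412.50       330.9074       661.8148       1,985.4445
  3       412.50       296.3792       889.1377       3,556.5508
  4       412.50       265.4539     1,061.8154       5,309.0772
  5       412.50       237.7554     1,188.7768       7,132.6608
  6     5,412.50     2,794.1232    16,764.7390     117,353.1727
  Σ                  4,294.0772    20,935.7418     136,075.8222
P = 4,294.0772; D_Mac = 4.87549 yrs; D_mod = 4.36676 yrs; C = 25.42106.
Duration effect: -4.36676 × (+0.01) = -0.043668
Convexity effect: 0.5 × 25.42106 × (0.01)² = +0.0012711
ΔP/P ≈ -0.043668 + 0.0012711 = -0.042397 = -4.2397%.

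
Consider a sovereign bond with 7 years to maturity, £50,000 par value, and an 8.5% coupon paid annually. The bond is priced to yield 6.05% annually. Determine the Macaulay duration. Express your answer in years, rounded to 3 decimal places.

5.652 years

Periodic yield y = 0.0605. Discount each cash flow and weight by its year:
  t   CF        PV=CF/(1+0.0605)^t    t·PV
  1     4,250.00     4,007.5436     4,007.5436
  2     4,250.00     3,778.9190     7,557.8380
  3     4,250.00     3,563.3371    10,690.0113
  4     4,250.00     3,360.0539    13,440.2154
  5     4,250.00     3,168.3676    15,841.8381
  6     4,250.00     2,987.6168    17,925.7008
  7    54,250.00    35,960.4429   251,723.1006
  Σ                 56,826.2810   321,186.2479
Price P = Σ PV = 56,826.2810.
Macaulay duration = Σ(t·PV) / P = 321,186.2479 / 56,826.2810 = 5.65207 years.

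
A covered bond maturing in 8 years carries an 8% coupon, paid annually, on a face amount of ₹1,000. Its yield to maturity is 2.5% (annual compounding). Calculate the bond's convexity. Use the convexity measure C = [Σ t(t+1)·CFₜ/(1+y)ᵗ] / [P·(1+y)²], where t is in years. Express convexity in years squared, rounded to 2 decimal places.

With y = 0.025:
  t   CF        PV=CF/(1+0.025)^t    t·PV        t(t+1)·PV
  1        80.00        78.0488        78.0488         156.0976
  2        80.00        76.1452       152.2903         456.8709
  3        80.00        74.2880       222.8639         891.4554
  4        80.00        72.4761       289.9042       1,449.5210
  5        80.00        70.7083       353.5417       2,121.2503
  6        80.00        68.9837       413.9025       2,897.3175
  7        80.00        67.3012       471.1085       3,768.8683
  8     1,080.00       886.4063     7,091.2504      63,821.2533
  Σ                  1,394.3575     9,072.9103      75,562.6343
P = 1,394.3575.
Convexity = Σ t(t+1)·PV / [P·(1+y)²] = 75,562.6343 / (1,394.3575 × 1.050625) = 51.58046.

51.58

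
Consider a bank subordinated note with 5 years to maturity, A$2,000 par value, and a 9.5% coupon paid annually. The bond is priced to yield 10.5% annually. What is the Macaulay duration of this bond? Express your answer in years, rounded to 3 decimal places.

Periodic yield y = 0.105. Discount each cash flow and weight by its year:
  t   CF        PV=CF/(1+0.105)^t    t·PV
  1       190.00       171.9457       171.9457
  2       190.00       155.6070       311.2139
  3       190.00       140.8208       422.4624
  4       190.00       127.4396       509.7585
  5     2,190.00     1,329.3298     6,646.6488
  Σ                  1,925.1428     8,062.0293
Price P = Σ PV = 1,925.1428.
Macaulay duration = Σ(t·PV) / P = 8,062.0293 / 1,925.1428 = 4.18776 years.

4.188 years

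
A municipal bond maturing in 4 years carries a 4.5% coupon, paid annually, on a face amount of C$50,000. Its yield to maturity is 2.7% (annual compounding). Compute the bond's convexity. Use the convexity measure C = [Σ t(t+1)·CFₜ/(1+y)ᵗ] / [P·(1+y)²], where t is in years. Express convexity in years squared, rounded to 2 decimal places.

With y = 0.027:
  t   CF        PV=CF/(1+0.027)^t    t·PV        t(t+1)·PV
  1     2,250.00     2,190.8471     2,190.8471       4,381.6943
  2     2,250.00     2,133.2494     4,266.4988      12,799.4964
  3     2,250.00     2,077.1659     6,231.4977      24,925.9910
  4    52,250.00    46,968.2653   187,873.0612     939,365.3058
  Σ                 53,369.5277   200,561.9048     981,472.4874
P = 53,369.5277.
Convexity = Σ t(t+1)·PV / [P·(1+y)²] = 981,472.4874 / (53,369.5277 × 1.054729) = 17.43588.

17.44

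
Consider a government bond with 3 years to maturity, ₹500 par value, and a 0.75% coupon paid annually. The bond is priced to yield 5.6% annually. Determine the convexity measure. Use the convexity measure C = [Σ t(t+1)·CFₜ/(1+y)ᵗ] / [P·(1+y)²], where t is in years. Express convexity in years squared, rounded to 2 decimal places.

10.65

With y = 0.056:
  t   CF        PV=CF/(1+0.056)^t    t·PV        t(t+1)·PV
  1         3.75         3.5511         3.5511           7.1023
  2         3.75         3.3628         6.7256          20.1769
  3       503.75       427.7828     1,283.3484       5,133.3934
  Σ                    434.6967     1,293.6251       5,160.6726
P = 434.6967.
Convexity = Σ t(t+1)·PV / [P·(1+y)²] = 5,160.6726 / (434.6967 × 1.115136) = 10.64614.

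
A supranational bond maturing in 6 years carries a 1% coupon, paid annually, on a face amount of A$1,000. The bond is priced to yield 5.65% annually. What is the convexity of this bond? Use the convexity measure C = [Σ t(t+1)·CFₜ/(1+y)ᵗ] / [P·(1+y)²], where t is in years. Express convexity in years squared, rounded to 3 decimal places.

With y = 0.0565:
  t   CF        PV=CF/(1+0.0565)^t    t·PV        t(t+1)·PV
  1        10.00         9.4652         9.4652          18.9304
  2        10.00         8.9590        17.9181          53.7542
  3        10.00         8.4799        25.4397         101.7590
  4        10.00         8.0264        32.1057         160.5284
  5        10.00         7.5972        37.9859         227.9154
  6     1,010.00       726.2805     4,357.6828      30,503.7797
  Σ                    768.8082     4,480.5974      31,066.6672
P = 768.8082.
Convexity = Σ t(t+1)·PV / [P·(1+y)²] = 31,066.6672 / (768.8082 × 1.116192) = 36.20242.

36.202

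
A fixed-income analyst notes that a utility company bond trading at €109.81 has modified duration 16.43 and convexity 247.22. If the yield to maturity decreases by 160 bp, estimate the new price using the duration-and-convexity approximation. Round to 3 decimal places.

€142.152

Duration effect: -D_mod·Δy = -16.43 × (-0.016) = +0.262880
Convexity effect: ½·C·(Δy)² = 0.5 × 247.22 × (-0.016)² = +0.03164416
ΔP/P ≈ +0.262880 + 0.03164416 = +0.29452416
New price ≈ 109.81 × (1 + 0.29452416) = 142.1516980096.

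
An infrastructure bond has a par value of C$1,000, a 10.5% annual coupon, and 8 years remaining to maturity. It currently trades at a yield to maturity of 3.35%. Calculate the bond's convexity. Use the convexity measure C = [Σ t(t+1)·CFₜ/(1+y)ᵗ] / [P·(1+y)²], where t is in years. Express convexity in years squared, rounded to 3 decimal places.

With y = 0.0335:
  t   CF        PV=CF/(1+0.0335)^t    t·PV        t(t+1)·PV
  1       105.00       101.5965       101.5965         203.1930
  2       105.00        98.3034       196.6067         589.8201
  3       105.00        95.1169       285.3508       1,141.4032
  4       105.00        92.0338       368.1352       1,840.6761
  5       105.00        89.0506       445.2530       2,671.5183
  6       105.00        86.1641       516.9847       3,618.8927
  7       105.00        83.3712       583.5982       4,668.7859
  8     1,105.00       848.9428     6,791.5424      61,123.8817
  Σ                  1,494.5793     9,289.0676      75,858.1711
P = 1,494.5793.
Convexity = Σ t(t+1)·PV / [P·(1+y)²] = 75,858.1711 / (1,494.5793 × 1.068122) = 47.51847.

47.518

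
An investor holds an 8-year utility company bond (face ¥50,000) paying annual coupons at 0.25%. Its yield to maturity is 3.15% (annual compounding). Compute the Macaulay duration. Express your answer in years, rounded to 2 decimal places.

7.92 years

Periodic yield y = 0.0315. Discount each cash flow and weight by its year:
  t   CF        PV=CF/(1+0.0315)^t    t·PV
  1       125.00       121.1827       121.1827
  2       125.00       117.4821       234.9641
  3       125.00       113.8944       341.6832
  4       125.00       110.4163       441.6651
  5       125.00       107.0444       535.2219
  6       125.00       103.7754       622.6527
  7       125.00       100.6063       704.2444
  8    50,125.00    39,111.1447   312,889.1577
  Σ                 39,885.5463   315,890.7718
Price P = Σ PV = 39,885.5463.
Macaulay duration = Σ(t·PV) / P = 315,890.7718 / 39,885.5463 = 7.91993 years.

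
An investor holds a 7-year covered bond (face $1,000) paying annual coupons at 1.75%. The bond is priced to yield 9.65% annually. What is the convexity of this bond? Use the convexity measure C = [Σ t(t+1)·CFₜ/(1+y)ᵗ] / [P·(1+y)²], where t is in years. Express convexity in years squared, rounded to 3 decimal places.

42.442

With y = 0.0965:
  t   CF        PV=CF/(1+0.0965)^t    t·PV        t(t+1)·PV
  1        17.50        15.9599        15.9599          31.9197
  2        17.50        14.5553        29.1106          87.3317
  3        17.50        13.2743        39.8229         159.2918
  4        17.50        12.1061        48.4243         242.1216
  5        17.50        11.0407        55.2033         331.2197
  6        17.50        10.0690        60.4140         422.8979
  7     1,017.50       533.9173     3,737.4209      29,899.3669
  Σ                    610.9225     3,986.3558      31,174.1493
P = 610.9225.
Convexity = Σ t(t+1)·PV / [P·(1+y)²] = 31,174.1493 / (610.9225 × 1.202312) = 42.44155.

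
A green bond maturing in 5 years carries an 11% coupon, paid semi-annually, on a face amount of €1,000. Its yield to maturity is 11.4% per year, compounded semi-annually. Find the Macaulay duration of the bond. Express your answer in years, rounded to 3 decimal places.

3.967 years

Periodic yield y = 0.057. Discount each cash flow and weight by its period:
  t   CF        PV=CF/(1+0.057)^t    t·PV
  1        55.00        52.0341        52.0341
  2        55.00        49.2281        98.4561
  3        55.00        46.5734       139.7201
  4        55.00        44.0619       176.2474
  5        55.00        41.6858       208.4288
  6        55.00        39.4378       236.6268
  7        55.00        37.3111       261.1775
  8        55.00        35.2990       282.3923
  9        55.00        33.3955       300.5594
  10    1,055.00       606.0418     6,060.4181
  Σ                    985.0683     7,816.0607
Price P = Σ PV = 985.0683.
Macaulay duration = Σ(t·PV) / P = 7,816.0607 / 985.0683 = 7.93454 half-year periods.
In years: 7.93454 / 2 = 3.96727 years.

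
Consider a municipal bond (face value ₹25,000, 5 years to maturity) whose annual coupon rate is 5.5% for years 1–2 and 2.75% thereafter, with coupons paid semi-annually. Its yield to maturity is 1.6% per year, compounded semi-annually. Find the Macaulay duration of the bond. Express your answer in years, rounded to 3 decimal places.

Periodic yield y = 0.008. Discount each cash flow and weight by its period:
  t   CF        PV=CF/(1+0.008)^t    t·PV
  1       687.50       682.0437       682.0437
  2       687.50       676.6306     1,353.2612
  3       687.50       671.2605     2,013.7816
  4       687.50       665.9331     2,663.7322
  5       343.75       330.3239     1,651.6197
  6       343.75       327.7023     1,966.2139
  7       343.75       325.1015     2,275.7105
  8       343.75       322.5213     2,580.1707
  9       343.75       319.9616     2,879.6548
  10   25,343.75    23,402.6779   234,026.7787
  Σ                 27,724.1564   252,092.9670
Price P = Σ PV = 27,724.1564.
Macaulay duration = Σ(t·PV) / P = 252,092.9670 / 27,724.1564 = 9.09290 half-year periods.
In years: 9.09290 / 2 = 4.54645 years.

4.546 years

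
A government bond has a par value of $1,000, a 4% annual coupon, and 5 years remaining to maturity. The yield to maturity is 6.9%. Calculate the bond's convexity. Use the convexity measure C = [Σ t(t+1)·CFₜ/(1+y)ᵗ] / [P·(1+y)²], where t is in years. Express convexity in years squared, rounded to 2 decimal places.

23.49

With y = 0.069:
  t   CF        PV=CF/(1+0.069)^t    t·PV        t(t+1)·PV
  1        40.00        37.4181        37.4181          74.8363
  2        40.00        35.0029        70.0059         210.0177
  3        40.00        32.7436        98.2309         392.9236
  4        40.00        30.6302       122.5206         612.6031
  5     1,040.00       744.9803     3,724.9017      22,349.4103
  Σ                    880.7752     4,053.0773      23,639.7909
P = 880.7752.
Convexity = Σ t(t+1)·PV / [P·(1+y)²] = 23,639.7909 / (880.7752 × 1.142761) = 23.48676.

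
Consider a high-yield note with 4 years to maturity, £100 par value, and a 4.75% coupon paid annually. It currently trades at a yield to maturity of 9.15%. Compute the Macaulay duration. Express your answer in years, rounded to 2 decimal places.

Periodic yield y = 0.0915. Discount each cash flow and weight by its year:
  t   CF        PV=CF/(1+0.0915)^t    t·PV
  1         4.75         4.3518         4.3518
  2         4.75         3.9870         7.9740
  3         4.75         3.6528        10.9583
  4       104.75        73.8005       295.2018
  Σ                     85.7920       318.4860
Price P = Σ PV = 85.7920.
Macaulay duration = Σ(t·PV) / P = 318.4860 / 85.7920 = 3.71230 years.

3.71 years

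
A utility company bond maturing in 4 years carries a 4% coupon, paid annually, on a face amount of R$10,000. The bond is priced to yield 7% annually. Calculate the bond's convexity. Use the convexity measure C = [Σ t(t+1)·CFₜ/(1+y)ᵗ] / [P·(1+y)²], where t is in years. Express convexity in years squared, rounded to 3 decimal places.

16.085

With y = 0.07:
  t   CF        PV=CF/(1+0.07)^t    t·PV        t(t+1)·PV
  1       400.00       373.8318       373.8318         747.6636
  2       400.00       349.3755       698.7510       2,096.2529
  3       400.00       326.5192       979.5575       3,918.2298
  4    10,400.00     7,934.1102    31,736.4408     158,682.2041
  Σ                  8,983.8366    33,788.5810     165,444.3504
P = 8,983.8366.
Convexity = Σ t(t+1)·PV / [P·(1+y)²] = 165,444.3504 / (8,983.8366 × 1.144900) = 16.08505.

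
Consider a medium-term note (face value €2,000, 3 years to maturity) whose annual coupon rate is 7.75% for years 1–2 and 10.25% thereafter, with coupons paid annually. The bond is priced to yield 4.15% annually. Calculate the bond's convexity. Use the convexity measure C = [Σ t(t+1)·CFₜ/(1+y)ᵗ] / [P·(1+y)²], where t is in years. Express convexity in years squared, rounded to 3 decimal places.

10.099

With y = 0.0415:
  t   CF        PV=CF/(1+0.0415)^t    t·PV        t(t+1)·PV
  1       155.00       148.8238       148.8238         297.6476
  2       155.00       142.8937       285.7874         857.3623
  3     2,205.00     1,951.7796     5,855.3388      23,421.3550
  Σ                  2,243.4971     6,289.9500      24,576.3650
P = 2,243.4971.
Convexity = Σ t(t+1)·PV / [P·(1+y)²] = 24,576.3650 / (2,243.4971 × 1.084722) = 10.09889.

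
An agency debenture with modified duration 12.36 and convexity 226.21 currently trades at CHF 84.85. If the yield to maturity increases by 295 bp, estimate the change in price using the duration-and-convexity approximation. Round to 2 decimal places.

-CHF 22.59

Duration effect: -D_mod·Δy = -12.36 × (+0.0295) = -0.364620
Convexity effect: ½·C·(Δy)² = 0.5 × 226.21 × (0.0295)² = +0.09842962625
ΔP/P ≈ -0.364620 + 0.09842962625 = -0.26619037375
ΔP ≈ 84.85 × (-0.26619037375) = -22.5862532126875.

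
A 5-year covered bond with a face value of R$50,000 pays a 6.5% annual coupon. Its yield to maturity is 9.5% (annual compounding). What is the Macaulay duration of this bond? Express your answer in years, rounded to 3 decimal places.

Periodic yield y = 0.095. Discount each cash flow and weight by its year:
  t   CF        PV=CF/(1+0.095)^t    t·PV
  1     3,250.00     2,968.0365     2,968.0365
  2     3,250.00     2,710.5356     5,421.0713
  3     3,250.00     2,475.3750     7,426.1251
  4     3,250.00     2,260.6165     9,042.4658
  5    53,250.00    33,825.8732   169,129.3659
  Σ                 44,240.4368   193,987.0646
Price P = Σ PV = 44,240.4368.
Macaulay duration = Σ(t·PV) / P = 193,987.0646 / 44,240.4368 = 4.38484 years.

4.385 years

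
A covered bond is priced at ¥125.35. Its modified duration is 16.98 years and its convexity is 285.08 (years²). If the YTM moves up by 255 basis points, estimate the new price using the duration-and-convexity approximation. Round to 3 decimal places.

¥82.693

Duration effect: -D_mod·Δy = -16.98 × (+0.0255) = -0.432990
Convexity effect: ½·C·(Δy)² = 0.5 × 285.08 × (0.0255)² = +0.092686635
ΔP/P ≈ -0.432990 + 0.092686635 = -0.340303365
New price ≈ 125.35 × (1 - 0.340303365) = 82.69297319725.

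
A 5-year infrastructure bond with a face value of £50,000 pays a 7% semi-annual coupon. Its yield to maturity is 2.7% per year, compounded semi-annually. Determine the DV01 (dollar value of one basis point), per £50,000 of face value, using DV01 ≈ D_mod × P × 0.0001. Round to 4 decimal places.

Periodic yield y = 0.0135.
  t   CF        PV=CF/(1+0.0135)^t    t·PV
  1     1,750.00     1,726.6897     1,726.6897
  2     1,750.00     1,703.6899     3,407.3798
  3     1,750.00     1,680.9964     5,042.9893
  4     1,750.00     1,658.6053     6,634.4210
  5     1,750.00     1,636.5123     8,182.5617
  6     1,750.00     1,614.7137     9,688.2822
  7     1,750.00     1,593.2054    11,152.4380
  8     1,750.00     1,571.9836    12,575.8692
  9     1,750.00     1,551.0445    13,959.4009
  10   51,750.00    45,255.6518   452,556.5176
  Σ                 59,993.0927   524,926.5493
P = 59,993.0927; D_Mac = 8.74978 half-year periods = 4.37489 yrs; D_mod = 4.31662 yrs.
DV01 ≈ 4.31662 × 59,993.0927 × 0.0001 = 25.896722.

£25.8967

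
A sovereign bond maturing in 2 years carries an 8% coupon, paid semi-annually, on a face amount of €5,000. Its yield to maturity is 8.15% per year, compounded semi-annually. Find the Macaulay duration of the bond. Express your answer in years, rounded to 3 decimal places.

1.887 years

Periodic yield y = 0.04075. Discount each cash flow and weight by its period:
  t   CF        PV=CF/(1+0.04075)^t    t·PV
  1       200.00       192.1691       192.1691
  2       200.00       184.6448       369.2897
  3       200.00       177.4152       532.2455
  4     5,200.00     4,432.1828    17,728.7313
  Σ                  4,986.4119    18,822.4355
Price P = Σ PV = 4,986.4119.
Macaulay duration = Σ(t·PV) / P = 18,822.4355 / 4,986.4119 = 3.77475 half-year periods.
In years: 3.77475 / 2 = 1.88737 years.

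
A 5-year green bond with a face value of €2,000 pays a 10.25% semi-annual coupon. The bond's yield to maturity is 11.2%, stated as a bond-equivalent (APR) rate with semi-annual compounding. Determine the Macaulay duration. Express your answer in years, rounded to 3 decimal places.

Periodic yield y = 0.056. Discount each cash flow and weight by its period:
  t   CF        PV=CF/(1+0.056)^t    t·PV
  1       102.50        97.0644        97.0644
  2       102.50        91.9170       183.8341
  3       102.50        87.0427       261.1280
  4       102.50        82.4268       329.7070
  5       102.50        78.0556       390.2782
  6       102.50        73.9163       443.4979
  7       102.50        69.9965       489.9756
  8       102.50        66.2846       530.2767
  9       102.50        62.7695       564.9254
  10    2,102.50     1,219.2614    12,192.6139
  Σ                  1,928.7348    15,483.3012
Price P = Σ PV = 1,928.7348.
Macaulay duration = Σ(t·PV) / P = 15,483.3012 / 1,928.7348 = 8.02770 half-year periods.
In years: 8.02770 / 2 = 4.01385 years.

4.014 years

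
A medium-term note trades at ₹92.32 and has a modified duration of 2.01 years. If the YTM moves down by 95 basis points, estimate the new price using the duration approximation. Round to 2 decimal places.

Duration approximation: ΔP/P ≈ -D_mod · Δy = -2.01 × (-0.0095) = +0.019095.
New price ≈ 92.32 × (1 + 0.019095) = 94.0828504.

₹94.08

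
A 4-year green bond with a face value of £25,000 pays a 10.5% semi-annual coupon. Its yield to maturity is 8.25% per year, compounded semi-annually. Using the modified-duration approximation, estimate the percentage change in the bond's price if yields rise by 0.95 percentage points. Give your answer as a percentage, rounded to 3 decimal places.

Periodic yield y = 0.04125. Modified duration first:
  t   CF        PV=CF/(1+0.04125)^t    t·PV
  1     1,312.50     1,260.5042     1,260.5042
  2     1,312.50     1,210.5683     2,421.1365
  3     1,312.50     1,162.6106     3,487.8317
  4     1,312.50     1,116.5528     4,466.2111
  5     1,312.50     1,072.3196     5,361.5979
  6     1,312.50     1,029.8387     6,179.0324
  7     1,312.50       989.0408     6,923.2857
  8    26,312.50    19,042.4138   152,339.3102
  Σ                 26,883.8487   182,438.9098
P = 26,883.8487; D_Mac = 6.78619 half-year periods = 3.39310 yrs; D_mod = 3.39310/(1+0.04125) = 3.25867 yrs.
ΔP/P ≈ -D_mod · Δy = -3.25867 × (+0.0095) = -0.030957 = -3.0957%.

-3.096%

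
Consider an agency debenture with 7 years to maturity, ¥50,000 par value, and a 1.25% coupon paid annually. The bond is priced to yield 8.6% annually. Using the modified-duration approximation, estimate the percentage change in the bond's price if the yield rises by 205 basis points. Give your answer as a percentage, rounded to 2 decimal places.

Periodic yield y = 0.086. Modified duration first:
  t   CF        PV=CF/(1+0.086)^t    t·PV
  1       625.00       575.5064       575.5064
  2       625.00       529.9323     1,059.8645
  3       625.00       487.9671     1,463.9013
  4       625.00       449.3251     1,797.3006
  5       625.00       413.7432     2,068.7161
  6       625.00       380.9790     2,285.8741
  7    50,625.00    28,415.5626   198,908.9384
  Σ                 31,253.0158   208,160.1015
P = 31,253.0158; D_Mac = 6.66048 yrs; D_mod = 6.66048/(1+0.086) = 6.13304 yrs.
ΔP/P ≈ -D_mod · Δy = -6.13304 × (+0.0205) = -0.125727 = -12.5727%.

-12.57%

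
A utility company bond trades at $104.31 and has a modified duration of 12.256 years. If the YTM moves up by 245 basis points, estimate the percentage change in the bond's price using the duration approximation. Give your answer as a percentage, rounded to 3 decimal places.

-30.027%

Duration approximation: ΔP/P ≈ -D_mod · Δy = -12.256 × (+0.0245) = -0.300272.
As a percentage: -30.0272%.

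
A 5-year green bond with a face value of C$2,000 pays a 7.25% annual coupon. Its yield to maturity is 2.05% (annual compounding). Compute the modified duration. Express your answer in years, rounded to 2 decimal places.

Periodic yield y = 0.0205. First find Macaulay duration:
  t   CF        PV=CF/(1+0.0205)^t    t·PV
  1       145.00       142.0872       142.0872
  2       145.00       139.2329       278.4659
  3       145.00       136.4360       409.3080
  4       145.00       133.6952       534.7810
  5     2,145.00     1,938.0378     9,690.1892
  Σ                  2,489.4892    11,054.8312
P = 2,489.4892; Macaulay duration = 11,054.8312 / 2,489.4892 = 4.44060 years.
Modified duration = D_Mac / (1 + y) = 4.44060 / 1.0205 = 4.35140 years.

4.35 years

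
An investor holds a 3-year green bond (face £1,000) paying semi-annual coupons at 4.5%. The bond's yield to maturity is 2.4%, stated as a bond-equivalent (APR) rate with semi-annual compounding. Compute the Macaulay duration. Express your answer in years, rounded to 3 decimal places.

2.845 years

Periodic yield y = 0.012. Discount each cash flow and weight by its period:
  t   CF        PV=CF/(1+0.012)^t    t·PV
  1        22.50        22.2332        22.2332
  2        22.50        21.9696        43.9391
  3        22.50        21.7091        65.1272
  4        22.50        21.4516        85.8066
  5        22.50        21.1973       105.9864
  6     1,022.50       951.8757     5,711.2542
  Σ                  1,060.4364     6,034.3466
Price P = Σ PV = 1,060.4364.
Macaulay duration = Σ(t·PV) / P = 6,034.3466 / 1,060.4364 = 5.69044 half-year periods.
In years: 5.69044 / 2 = 2.84522 years.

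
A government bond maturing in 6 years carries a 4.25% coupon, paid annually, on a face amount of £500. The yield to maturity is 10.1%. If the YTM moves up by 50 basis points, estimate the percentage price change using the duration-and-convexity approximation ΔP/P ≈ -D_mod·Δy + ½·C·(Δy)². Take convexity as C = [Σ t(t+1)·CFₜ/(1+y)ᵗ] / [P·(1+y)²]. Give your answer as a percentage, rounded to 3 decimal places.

With y = 0.101:
  t   CF        PV=CF/(1+0.101)^t    t·PV        t(t+1)·PV
  1        21.25        19.3006        19.3006          38.6013
  2        21.25        17.5301        35.0602         105.1806
  3        21.25        15.9220        47.7659         191.0637
  4        21.25        14.4614        57.8455         289.2275
  5        21.25        13.1348        65.6738         394.0430
  6       521.25       292.6322     1,755.7934      12,290.5536
  Σ                    372.9811     1,981.4395      13,308.6697
P = 372.9811; D_Mac = 5.31244 yrs; D_mod = 4.82510 yrs; C = 29.43562.
Duration effect: -4.82510 × (+0.005) = -0.024126
Convexity effect: 0.5 × 29.43562 × (0.005)² = +0.0003679
ΔP/P ≈ -0.024126 + 0.0003679 = -0.023758 = -2.3758%.

-2.376%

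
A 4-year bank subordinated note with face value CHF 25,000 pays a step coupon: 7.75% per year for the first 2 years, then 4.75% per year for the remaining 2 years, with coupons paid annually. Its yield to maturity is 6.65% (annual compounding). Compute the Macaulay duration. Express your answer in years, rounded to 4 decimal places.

Periodic yield y = 0.0665. Discount each cash flow and weight by its year:
  t   CF        PV=CF/(1+0.0665)^t    t·PV
  1     1,937.50     1,816.6901     1,816.6901
  2     1,937.50     1,703.4131     3,406.8263
  3     1,187.50       978.9286     2,936.7859
  4    26,187.50    20,241.8686    80,967.4744
  Σ                 24,740.9005    89,127.7767
Price P = Σ PV = 24,740.9005.
Macaulay duration = Σ(t·PV) / P = 89,127.7767 / 24,740.9005 = 3.60245 years.

3.6024 years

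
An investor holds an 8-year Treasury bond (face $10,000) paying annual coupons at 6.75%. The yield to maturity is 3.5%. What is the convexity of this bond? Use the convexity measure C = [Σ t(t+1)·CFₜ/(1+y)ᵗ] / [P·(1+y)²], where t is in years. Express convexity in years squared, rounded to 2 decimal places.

51.71

With y = 0.035:
  t   CF        PV=CF/(1+0.035)^t    t·PV        t(t+1)·PV
  1       675.00       652.1739       652.1739       1,304.3478
  2       675.00       630.1197     1,260.2394       3,780.7183
  3       675.00       608.8113     1,826.4340       7,305.7359
  4       675.00       588.2235     2,352.8940      11,764.4701
  5       675.00       568.3319     2,841.6594      17,049.9566
  6       675.00       549.1129     3,294.6776      23,062.7433
  7       675.00       530.5439     3,713.8073      29,710.4583
  8    10,675.00     8,106.7184    64,853.7469     583,683.7221
  Σ                 12,234.0355    80,795.6326     677,662.1525
P = 12,234.0355.
Convexity = Σ t(t+1)·PV / [P·(1+y)²] = 677,662.1525 / (12,234.0355 × 1.071225) = 51.70860.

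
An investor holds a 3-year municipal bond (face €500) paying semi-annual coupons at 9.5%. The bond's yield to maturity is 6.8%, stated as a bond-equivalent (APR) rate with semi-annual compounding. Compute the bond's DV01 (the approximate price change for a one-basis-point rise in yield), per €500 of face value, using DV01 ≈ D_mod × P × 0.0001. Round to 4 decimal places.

Periodic yield y = 0.034.
  t   CF        PV=CF/(1+0.034)^t    t·PV
  1        23.75        22.9691        22.9691
  2        23.75        22.2138        44.4276
  3        23.75        21.4833        64.4500
  4        23.75        20.7769        83.1077
  5        23.75        20.0937       100.4687
  6       523.75       428.5493     2,571.2959
  Σ                    536.0862     2,886.7190
P = 536.0862; D_Mac = 5.38480 half-year periods = 2.69240 yrs; D_mod = 2.60387 yrs.
DV01 ≈ 2.60387 × 536.0862 × 0.0001 = 0.139590.

€0.1396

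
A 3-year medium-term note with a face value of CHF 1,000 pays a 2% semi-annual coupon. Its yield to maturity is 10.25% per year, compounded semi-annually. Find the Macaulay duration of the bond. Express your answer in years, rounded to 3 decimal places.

Periodic yield y = 0.05125. Discount each cash flow and weight by its period:
  t   CF        PV=CF/(1+0.05125)^t    t·PV
  1        10.00         9.5125         9.5125
  2        10.00         9.0487        18.0975
  3        10.00         8.6076        25.8228
  4        10.00         8.1880        32.7519
  5        10.00         7.7888        38.9439
  6     1,010.00       748.3165     4,489.8990
  Σ                    791.4621     4,615.0276
Price P = Σ PV = 791.4621.
Macaulay duration = Σ(t·PV) / P = 4,615.0276 / 791.4621 = 5.83102 half-year periods.
In years: 5.83102 / 2 = 2.91551 years.

2.916 years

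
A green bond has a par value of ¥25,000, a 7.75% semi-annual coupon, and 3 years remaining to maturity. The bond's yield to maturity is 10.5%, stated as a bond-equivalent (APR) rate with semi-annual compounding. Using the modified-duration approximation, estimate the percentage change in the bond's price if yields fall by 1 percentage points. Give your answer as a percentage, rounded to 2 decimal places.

Periodic yield y = 0.0525. Modified duration first:
  t   CF        PV=CF/(1+0.0525)^t    t·PV
  1       968.75       920.4276       920.4276
  2       968.75       874.5155     1,749.0310
  3       968.75       830.8936     2,492.6807
  4       968.75       789.4476     3,157.7903
  5       968.75       750.0690     3,750.3448
  6    25,968.75    19,103.7409   114,622.4452
  Σ                 23,269.0940   126,692.7196
P = 23,269.0940; D_Mac = 5.44468 half-year periods = 2.72234 yrs; D_mod = 2.72234/(1+0.0525) = 2.58655 yrs.
ΔP/P ≈ -D_mod · Δy = -2.58655 × (-0.01) = +0.025865 = +2.5865%.

+2.59%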